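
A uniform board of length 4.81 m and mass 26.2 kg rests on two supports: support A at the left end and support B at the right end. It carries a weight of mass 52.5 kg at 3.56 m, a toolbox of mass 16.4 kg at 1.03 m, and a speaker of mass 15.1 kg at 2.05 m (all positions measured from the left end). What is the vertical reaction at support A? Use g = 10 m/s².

About support B:
Beam weight: 26.2 × 10 = 262 N down at 2.405 m → arm 2.405 m, τ = 262 × 2.405 = 630.1 N·m counterclockwise.
Weight: 52.5 × 10 = 525 N down at 3.56 m → arm 1.25 m, τ = 525 × 1.25 = 656.2 N·m counterclockwise.
Toolbox: 16.4 × 10 = 164 N down at 1.03 m → arm 3.78 m, τ = 164 × 3.78 = 619.9 N·m counterclockwise.
Speaker: 15.1 × 10 = 151 N down at 2.05 m → arm 2.76 m, τ = 151 × 2.76 = 416.8 N·m counterclockwise.
Net load moment about support B = 2323 N·m counterclockwise.
Reaction R at support A is upward at 0 m, arm 4.81 m → moment R × 4.81 clockwise.
Setting net torque to zero: R × 4.81 = 2323 → R = 483 N.

R_A ≈ 483 N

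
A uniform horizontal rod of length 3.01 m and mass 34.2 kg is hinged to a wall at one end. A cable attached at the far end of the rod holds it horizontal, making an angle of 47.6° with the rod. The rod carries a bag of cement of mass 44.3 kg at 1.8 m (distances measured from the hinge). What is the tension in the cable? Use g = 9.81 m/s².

T ≈ 579 N

About the hinge:
Beam weight: 34.2 × 9.81 = 335.5 N down at 1.505 m → arm 1.505 m, τ = 335.5 × 1.505 = 504.9 N·m clockwise.
Bag of cement: 44.3 × 9.81 = 434.6 N down at 1.8 m → arm 1.8 m, τ = 434.6 × 1.8 = 782.3 N·m clockwise.
Total clockwise load moment = 1287 N·m.
The cable tension T acts at 3.01 m; only its component perpendicular to the rod, T sinθ, produces torque. sin 47.6° = 0.7385.
Setting net torque to zero: T × 3.01 × 0.7385 = 1287 → T = 1287 / 2.223 = 579 N.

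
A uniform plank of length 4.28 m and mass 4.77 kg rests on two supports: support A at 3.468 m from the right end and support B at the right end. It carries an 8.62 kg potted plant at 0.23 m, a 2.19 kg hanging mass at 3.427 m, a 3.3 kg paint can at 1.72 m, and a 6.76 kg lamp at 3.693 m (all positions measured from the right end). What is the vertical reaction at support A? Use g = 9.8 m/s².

Taking torques about support B:
Beam weight: 4.77 × 9.8 = 46.75 N down at 2.14 m → arm 2.14 m, τ = 46.75 × 2.14 = 100 N·m counterclockwise.
Potted plant: 8.62 × 9.8 = 84.48 N down at 0.23 m → arm 0.23 m, τ = 84.48 × 0.23 = 19.43 N·m counterclockwise.
Hanging mass: 2.19 × 9.8 = 21.46 N down at 3.427 m → arm 3.427 m, τ = 21.46 × 3.427 = 73.54 N·m counterclockwise.
Paint can: 3.3 × 9.8 = 32.34 N down at 1.72 m → arm 1.72 m, τ = 32.34 × 1.72 = 55.62 N·m counterclockwise.
Lamp: 6.76 × 9.8 = 66.25 N down at 3.693 m → arm 3.693 m, τ = 66.25 × 3.693 = 244.7 N·m counterclockwise.
Net load moment about support B = 493.3 N·m counterclockwise.
Reaction R at support A is upward at 3.468 m, arm 3.468 m → moment R × 3.468 clockwise.
Setting net torque to zero: R × 3.468 = 493.3 → R = 142 N.

R_A ≈ 142 N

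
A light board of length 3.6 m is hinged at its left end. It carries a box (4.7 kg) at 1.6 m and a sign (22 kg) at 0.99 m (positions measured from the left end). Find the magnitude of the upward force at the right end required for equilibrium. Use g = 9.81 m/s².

F ≈ 79.8 N

About the left end:
Box: 4.7 × 9.81 = 46.11 N down at 1.6 m → arm 1.6 m, τ = 46.11 × 1.6 = 73.78 N·m clockwise.
Sign: 22 × 9.81 = 215.8 N down at 0.99 m → arm 0.99 m, τ = 215.8 × 0.99 = 213.6 N·m clockwise.
Net moment of the loads = 287.4 N·m clockwise.
The upward force F acts at the right end, arm 3.6 m, giving F × 3.6 counterclockwise.
Στ = 0 ⇒ F × 3.6 = 287.4 ⇒ F = 287.4 / 3.6 = 79.8 N.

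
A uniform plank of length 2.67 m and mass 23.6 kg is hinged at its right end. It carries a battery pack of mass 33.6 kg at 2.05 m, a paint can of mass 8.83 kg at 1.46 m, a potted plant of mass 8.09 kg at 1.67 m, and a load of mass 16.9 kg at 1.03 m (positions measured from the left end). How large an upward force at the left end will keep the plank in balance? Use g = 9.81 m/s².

About the right end:
Beam weight: 23.6 × 9.81 = 231.5 N down at 1.335 m → arm 1.335 m, τ = 231.5 × 1.335 = 309.1 N·m counterclockwise.
Battery pack: 33.6 × 9.81 = 329.6 N down at 2.05 m → arm 0.62 m, τ = 329.6 × 0.62 = 204.4 N·m counterclockwise.
Paint can: 8.83 × 9.81 = 86.62 N down at 1.46 m → arm 1.21 m, τ = 86.62 × 1.21 = 104.8 N·m counterclockwise.
Potted plant: 8.09 × 9.81 = 79.36 N down at 1.67 m → arm 1 m, τ = 79.36 × 1 = 79.36 N·m counterclockwise.
Load: 16.9 × 9.81 = 165.8 N down at 1.03 m → arm 1.64 m, τ = 165.8 × 1.64 = 271.9 N·m counterclockwise.
Net moment of the loads = 969.6 N·m counterclockwise.
The upward force F acts at the left end, arm 2.67 m, giving F × 2.67 clockwise.
For rotational equilibrium, F × 2.67 = 969.6, so F = 969.6 / 2.67 = 363 N.

F ≈ 363 N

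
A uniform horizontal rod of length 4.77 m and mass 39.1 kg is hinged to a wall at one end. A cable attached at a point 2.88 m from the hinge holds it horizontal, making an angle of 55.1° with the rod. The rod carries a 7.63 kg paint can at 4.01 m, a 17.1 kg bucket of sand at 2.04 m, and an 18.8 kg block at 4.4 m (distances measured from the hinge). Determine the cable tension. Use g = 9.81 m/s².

Taking torques about the hinge:
Beam weight: 39.1 × 9.81 = 383.6 N down at 2.385 m → arm 2.385 m, τ = 383.6 × 2.385 = 914.9 N·m clockwise.
Paint can: 7.63 × 9.81 = 74.85 N down at 4.01 m → arm 4.01 m, τ = 74.85 × 4.01 = 300.1 N·m clockwise.
Bucket of sand: 17.1 × 9.81 = 167.8 N down at 2.04 m → arm 2.04 m, τ = 167.8 × 2.04 = 342.3 N·m clockwise.
Block: 18.8 × 9.81 = 184.4 N down at 4.4 m → arm 4.4 m, τ = 184.4 × 4.4 = 811.4 N·m clockwise.
Total clockwise load moment = 2369 N·m.
The cable tension T acts at 2.88 m; only its component perpendicular to the rod, T sinθ, produces torque. sin 55.1° = 0.8202.
For rotational equilibrium, T × 2.88 × 0.8202 = 2369, so T = 2369 / 2.362 = 1000 N.

T ≈ 1000 N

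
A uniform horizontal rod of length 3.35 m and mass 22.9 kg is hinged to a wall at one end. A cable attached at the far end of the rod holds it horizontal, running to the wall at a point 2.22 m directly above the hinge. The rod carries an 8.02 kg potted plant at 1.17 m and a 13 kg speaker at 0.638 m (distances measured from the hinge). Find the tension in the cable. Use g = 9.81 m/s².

T ≈ 297 N

Take moments about the hinge.
Beam weight: 22.9 × 9.81 = 224.6 N down at 1.675 m → arm 1.675 m, τ = 224.6 × 1.675 = 376.2 N·m clockwise.
Potted plant: 8.02 × 9.81 = 78.68 N down at 1.17 m → arm 1.17 m, τ = 78.68 × 1.17 = 92.06 N·m clockwise.
Speaker: 13 × 9.81 = 127.5 N down at 0.638 m → arm 0.638 m, τ = 127.5 × 0.638 = 81.34 N·m clockwise.
Total clockwise load moment = 549.6 N·m.
The cable tension T acts at 3.35 m; only its component perpendicular to the rod, T sinθ, produces torque. sinθ = h/√(h²+d²) = 2.22/√(2.22²+3.35²) = 0.5524.
For rotational equilibrium, T × 3.35 × 0.5524 = 549.6, so T = 549.6 / 1.851 = 297 N.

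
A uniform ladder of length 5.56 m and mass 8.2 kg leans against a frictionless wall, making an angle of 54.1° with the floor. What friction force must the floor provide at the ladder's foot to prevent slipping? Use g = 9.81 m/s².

f ≈ 29.1 N

Taking torques about the foot of the ladder:
Ladder weight 8.2×9.81 = 80.44 N acts at 2.78 m along the ladder; its horizontal arm is 2.78·cos54.1° = 1.63 m → τ = 131.1 N·m clockwise.
Wall normal N acts horizontally at the top; its moment arm is the height L sinθ = 5.56·sin54.1° = 4.504 m, counterclockwise.
For rotational equilibrium, N × 4.504 = 131.1, so N = 29.1 N.
ΣFx = 0: friction at the foot balances the wall's push, so f = N_wall = 29.1 N.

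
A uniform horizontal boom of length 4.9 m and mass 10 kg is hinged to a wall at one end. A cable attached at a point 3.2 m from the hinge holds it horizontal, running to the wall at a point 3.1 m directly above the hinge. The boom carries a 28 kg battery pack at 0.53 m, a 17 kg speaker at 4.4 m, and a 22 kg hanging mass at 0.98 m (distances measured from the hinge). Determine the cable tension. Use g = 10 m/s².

Take moments about the hinge.
Beam weight: 10 × 10 = 100 N down at 2.45 m → arm 2.45 m, τ = 100 × 2.45 = 245 N·m clockwise.
Battery pack: 28 × 10 = 280 N down at 0.53 m → arm 0.53 m, τ = 280 × 0.53 = 148.4 N·m clockwise.
Speaker: 17 × 10 = 170 N down at 4.4 m → arm 4.4 m, τ = 170 × 4.4 = 748 N·m clockwise.
Hanging mass: 22 × 10 = 220 N down at 0.98 m → arm 0.98 m, τ = 220 × 0.98 = 215.6 N·m clockwise.
Total clockwise load moment = 1357 N·m.
The cable tension T acts at 3.2 m; only its component perpendicular to the boom, T sinθ, produces torque. sinθ = h/√(h²+d²) = 3.1/√(3.1²+3.2²) = 0.6958.
Setting net torque to zero: T × 3.2 × 0.6958 = 1357 → T = 1357 / 2.227 = 609 N.

T ≈ 609 N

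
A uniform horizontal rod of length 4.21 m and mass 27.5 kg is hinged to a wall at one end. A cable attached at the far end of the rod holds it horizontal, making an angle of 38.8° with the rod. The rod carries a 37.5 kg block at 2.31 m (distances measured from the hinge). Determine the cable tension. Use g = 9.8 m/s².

T ≈ 537 N

Taking torques about the hinge:
Beam weight: 27.5 × 9.8 = 269.5 N down at 2.105 m → arm 2.105 m, τ = 269.5 × 2.105 = 567.3 N·m clockwise.
Block: 37.5 × 9.8 = 367.5 N down at 2.31 m → arm 2.31 m, τ = 367.5 × 2.31 = 848.9 N·m clockwise.
Total clockwise load moment = 1416 N·m.
The cable tension T acts at 4.21 m; only its component perpendicular to the rod, T sinθ, produces torque. sin 38.8° = 0.6266.
For rotational equilibrium, T × 4.21 × 0.6266 = 1416, so T = 1416 / 2.638 = 537 N.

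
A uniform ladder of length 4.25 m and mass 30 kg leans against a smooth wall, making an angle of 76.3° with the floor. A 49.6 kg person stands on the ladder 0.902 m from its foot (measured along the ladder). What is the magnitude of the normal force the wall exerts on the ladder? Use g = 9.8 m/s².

N_wall ≈ 61 N

About the foot of the ladder:
Ladder weight 30×9.8 = 294 N acts at 2.125 m along the ladder; its horizontal arm is 2.125·cos76.3° = 0.5033 m → τ = 148 N·m clockwise.
Person: 49.6×9.8 = 486.1 N at 0.902 m → arm 0.2136 m → τ = 103.8 N·m clockwise.
Wall normal N acts horizontally at the top; its moment arm is the height L sinθ = 4.25·sin76.3° = 4.129 m, counterclockwise.
Setting net torque to zero: N × 4.129 = 251.8 → N = 61 N.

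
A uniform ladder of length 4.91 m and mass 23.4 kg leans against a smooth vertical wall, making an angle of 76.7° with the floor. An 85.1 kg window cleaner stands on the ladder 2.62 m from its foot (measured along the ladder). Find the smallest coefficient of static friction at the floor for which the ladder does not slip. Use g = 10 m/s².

Choose the foot of the ladder as the axis so the floor normal and friction both act there and drop out.
Ladder weight 23.4×10 = 234 N acts at 2.455 m along the ladder; its horizontal arm is 2.455·cos76.7° = 0.5648 m → τ = 132.2 N·m clockwise.
Window cleaner: 85.1×10 = 851 N at 2.62 m → arm 0.6027 m → τ = 512.9 N·m clockwise.
Wall normal N acts horizontally at the top; its moment arm is the height L sinθ = 4.91·sin76.7° = 4.778 m, counterclockwise.
Balancing moments: N × 4.778 = 645.1, giving N = 135 N.
ΣFx = 0 ⇒ f = N_wall = 135 N. ΣFy = 0 ⇒ N_floor = 1085 N.
μ_min = f / N_floor = 135 / 1085 = 0.124.

μ_min ≈ 0.124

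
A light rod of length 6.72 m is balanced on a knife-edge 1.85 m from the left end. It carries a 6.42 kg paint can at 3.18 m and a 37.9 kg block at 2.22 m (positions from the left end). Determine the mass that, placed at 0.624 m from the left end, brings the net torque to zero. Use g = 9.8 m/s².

m ≈ 18.4 kg

Take moments about the knife-edge (at 1.85 m from the left end).
Paint can: 6.42 × 9.8 = 62.92 N down at 3.18 m → arm 1.33 m, τ = 62.92 × 1.33 = 83.68 N·m clockwise.
Block: 37.9 × 9.8 = 371.4 N down at 2.22 m → arm 0.37 m, τ = 371.4 × 0.37 = 137.4 N·m clockwise.
Net moment of known loads = 221.1 N·m clockwise.
An unknown mass m at 0.624 m has arm 1.226 m; its moment is m·g·1.226 counterclockwise.
Στ = 0 ⇒ m × 9.8 × 1.226 = 221.1 ⇒ m = 221.1 / (9.8 × 1.226) = 18.4 kg.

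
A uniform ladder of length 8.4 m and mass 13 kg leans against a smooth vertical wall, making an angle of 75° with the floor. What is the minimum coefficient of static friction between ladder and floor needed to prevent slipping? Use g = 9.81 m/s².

Sum moments about the foot of the ladder (the floor normal and friction both act there and drop out).
Ladder weight 13×9.81 = 127.5 N acts at 4.2 m along the ladder; its horizontal arm is 4.2·cos75° = 1.087 m → τ = 138.6 N·m clockwise.
Wall normal N acts horizontally at the top; its moment arm is the height L sinθ = 8.4·sin75° = 8.114 m, counterclockwise.
Στ = 0 ⇒ N × 8.114 = 138.6 ⇒ N = 17.08 N.
ΣFx = 0 ⇒ f = N_wall = 17.08 N. ΣFy = 0 ⇒ N_floor = 127.5 N.
μ_min = f / N_floor = 17.08 / 127.5 = 0.134.

μ_min ≈ 0.134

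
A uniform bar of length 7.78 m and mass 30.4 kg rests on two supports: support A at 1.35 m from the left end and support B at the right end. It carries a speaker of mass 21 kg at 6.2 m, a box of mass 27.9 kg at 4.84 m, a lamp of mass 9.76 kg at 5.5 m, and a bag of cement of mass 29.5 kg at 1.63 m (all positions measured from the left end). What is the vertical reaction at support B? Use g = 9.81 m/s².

About support A:
Beam weight: 30.4 × 9.81 = 298.2 N down at 3.89 m → arm 2.54 m, τ = 298.2 × 2.54 = 757.4 N·m clockwise.
Speaker: 21 × 9.81 = 206 N down at 6.2 m → arm 4.85 m, τ = 206 × 4.85 = 999.1 N·m clockwise.
Box: 27.9 × 9.81 = 273.7 N down at 4.84 m → arm 3.49 m, τ = 273.7 × 3.49 = 955.2 N·m clockwise.
Lamp: 9.76 × 9.81 = 95.75 N down at 5.5 m → arm 4.15 m, τ = 95.75 × 4.15 = 397.4 N·m clockwise.
Bag of cement: 29.5 × 9.81 = 289.4 N down at 1.63 m → arm 0.28 m, τ = 289.4 × 0.28 = 81.03 N·m clockwise.
Net load moment about support A = 3190 N·m clockwise.
Reaction R at support B is upward at 7.78 m, arm 6.43 m → moment R × 6.43 counterclockwise.
Balancing moments: R × 6.43 = 3190, giving R = 496 N.

R_B ≈ 496 N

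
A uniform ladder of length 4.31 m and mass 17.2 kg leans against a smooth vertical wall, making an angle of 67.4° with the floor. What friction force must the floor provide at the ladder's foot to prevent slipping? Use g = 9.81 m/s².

f ≈ 35.1 N

Take moments about the foot of the ladder.
Ladder weight 17.2×9.81 = 168.7 N acts at 2.155 m along the ladder; its horizontal arm is 2.155·cos67.4° = 0.8282 m → τ = 139.7 N·m clockwise.
Wall normal N acts horizontally at the top; its moment arm is the height L sinθ = 4.31·sin67.4° = 3.979 m, counterclockwise.
Setting net torque to zero: N × 3.979 = 139.7 → N = 35.1 N.
ΣFx = 0: friction at the foot balances the wall's push, so f = N_wall = 35.1 N.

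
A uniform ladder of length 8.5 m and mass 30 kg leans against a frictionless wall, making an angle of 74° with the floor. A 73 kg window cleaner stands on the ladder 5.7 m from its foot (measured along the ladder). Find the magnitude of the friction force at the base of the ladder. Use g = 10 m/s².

f ≈ 183 N

About the foot of the ladder:
Ladder weight 30×10 = 300 N acts at 4.25 m along the ladder; its horizontal arm is 4.25·cos74° = 1.171 m → τ = 351.3 N·m clockwise.
Window cleaner: 73×10 = 730 N at 5.7 m → arm 1.571 m → τ = 1147 N·m clockwise.
Wall normal N acts horizontally at the top; its moment arm is the height L sinθ = 8.5·sin74° = 8.171 m, counterclockwise.
Balancing moments: N × 8.171 = 1498, giving N = 183 N.
ΣFx = 0: friction at the foot balances the wall's push, so f = N_wall = 183 N.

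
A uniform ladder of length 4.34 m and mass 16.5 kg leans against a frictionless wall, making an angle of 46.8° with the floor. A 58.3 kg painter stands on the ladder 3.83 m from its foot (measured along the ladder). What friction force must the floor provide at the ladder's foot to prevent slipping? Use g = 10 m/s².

f ≈ 561 N

Sum moments about the foot of the ladder (the floor normal and friction both act there and drop out).
Ladder weight 16.5×10 = 165 N acts at 2.17 m along the ladder; its horizontal arm is 2.17·cos46.8° = 1.485 m → τ = 245 N·m clockwise.
Painter: 58.3×10 = 583 N at 3.83 m → arm 2.622 m → τ = 1529 N·m clockwise.
Wall normal N acts horizontally at the top; its moment arm is the height L sinθ = 4.34·sin46.8° = 3.164 m, counterclockwise.
Στ = 0 ⇒ N × 3.164 = 1774 ⇒ N = 561 N.
ΣFx = 0: friction at the foot balances the wall's push, so f = N_wall = 561 N.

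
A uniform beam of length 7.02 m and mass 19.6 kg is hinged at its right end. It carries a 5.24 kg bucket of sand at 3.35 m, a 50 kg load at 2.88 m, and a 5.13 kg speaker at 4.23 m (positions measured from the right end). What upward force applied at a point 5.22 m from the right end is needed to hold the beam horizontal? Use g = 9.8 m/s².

F ≈ 473 N

Take moments about the right end.
Beam weight: 19.6 × 9.8 = 192.1 N down at 3.51 m → arm 3.51 m, τ = 192.1 × 3.51 = 674.3 N·m counterclockwise.
Bucket of sand: 5.24 × 9.8 = 51.35 N down at 3.35 m → arm 3.35 m, τ = 51.35 × 3.35 = 172 N·m counterclockwise.
Load: 50 × 9.8 = 490 N down at 2.88 m → arm 2.88 m, τ = 490 × 2.88 = 1411 N·m counterclockwise.
Speaker: 5.13 × 9.8 = 50.27 N down at 4.23 m → arm 4.23 m, τ = 50.27 × 4.23 = 212.6 N·m counterclockwise.
Net moment of the loads = 2470 N·m counterclockwise.
The upward force F acts at a point 5.22 m from the right end, arm 5.22 m, giving F × 5.22 clockwise.
Balancing moments: F × 5.22 = 2470, giving F = 2470 / 5.22 = 473 N.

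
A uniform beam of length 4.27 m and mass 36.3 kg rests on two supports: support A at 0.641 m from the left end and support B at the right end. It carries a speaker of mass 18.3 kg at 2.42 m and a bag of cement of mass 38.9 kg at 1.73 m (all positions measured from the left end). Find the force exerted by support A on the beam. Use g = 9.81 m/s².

About support B:
Beam weight: 36.3 × 9.81 = 356.1 N down at 2.135 m → arm 2.135 m, τ = 356.1 × 2.135 = 760.3 N·m counterclockwise.
Speaker: 18.3 × 9.81 = 179.5 N down at 2.42 m → arm 1.85 m, τ = 179.5 × 1.85 = 332.1 N·m counterclockwise.
Bag of cement: 38.9 × 9.81 = 381.6 N down at 1.73 m → arm 2.54 m, τ = 381.6 × 2.54 = 969.3 N·m counterclockwise.
Net load moment about support B = 2062 N·m counterclockwise.
Reaction R at support A is upward at 0.641 m, arm 3.629 m → moment R × 3.629 clockwise.
For rotational equilibrium, R × 3.629 = 2062, so R = 568 N.

R_A ≈ 568 N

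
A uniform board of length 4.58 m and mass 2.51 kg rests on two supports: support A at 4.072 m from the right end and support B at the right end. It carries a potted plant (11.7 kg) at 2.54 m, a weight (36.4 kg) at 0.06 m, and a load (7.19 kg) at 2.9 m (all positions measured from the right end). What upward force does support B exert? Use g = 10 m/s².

R_B ≈ 434 N

Choose support A as the axis so its reaction then has zero moment arm.
Beam weight: 2.51 × 10 = 25.1 N down at 2.29 m → arm 1.782 m, τ = 25.1 × 1.782 = 44.73 N·m clockwise.
Potted plant: 11.7 × 10 = 117 N down at 2.54 m → arm 1.532 m, τ = 117 × 1.532 = 179.2 N·m clockwise.
Weight: 36.4 × 10 = 364 N down at 0.06 m → arm 4.012 m, τ = 364 × 4.012 = 1460 N·m clockwise.
Load: 7.19 × 10 = 71.9 N down at 2.9 m → arm 1.172 m, τ = 71.9 × 1.172 = 84.27 N·m clockwise.
Net load moment about support A = 1768 N·m clockwise.
Reaction R at support B is upward at 0 m, arm 4.072 m → moment R × 4.072 counterclockwise.
Setting net torque to zero: R × 4.072 = 1768 → R = 434 N.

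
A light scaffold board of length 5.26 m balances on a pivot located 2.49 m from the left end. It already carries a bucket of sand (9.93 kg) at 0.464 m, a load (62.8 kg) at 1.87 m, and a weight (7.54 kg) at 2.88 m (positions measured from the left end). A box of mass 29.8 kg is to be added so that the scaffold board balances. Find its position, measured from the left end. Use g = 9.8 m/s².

x ≈ 4.37 m from the left end

Choose the pivot (at 2.49 m from the left end) as the axis so the support reaction has zero arm there.
Bucket of sand: 9.93 × 9.8 = 97.31 N down at 0.464 m → arm 2.026 m, τ = 97.31 × 2.026 = 197.2 N·m counterclockwise.
Load: 62.8 × 9.8 = 615.4 N down at 1.87 m → arm 0.62 m, τ = 615.4 × 0.62 = 381.5 N·m counterclockwise.
Weight: 7.54 × 9.8 = 73.89 N down at 2.88 m → arm 0.39 m, τ = 73.89 × 0.39 = 28.82 N·m clockwise.
Net moment of existing loads = 549.9 N·m counterclockwise.
The box weighs 29.8 × 9.8 = 292 N and must supply an equal clockwise moment, so its lever arm about the pivot is 549.9 / 292 = 1.88 m.
That puts it at 2.49 + 1.88 = 4.37 m from the left end.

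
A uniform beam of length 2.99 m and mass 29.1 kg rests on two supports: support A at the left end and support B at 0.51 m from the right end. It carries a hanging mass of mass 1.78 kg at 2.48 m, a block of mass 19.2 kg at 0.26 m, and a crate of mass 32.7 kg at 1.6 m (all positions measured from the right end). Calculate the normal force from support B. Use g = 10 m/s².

Choose support A as the axis so its reaction then has zero moment arm.
Beam weight: 29.1 × 10 = 291 N down at 1.495 m → arm 1.495 m, τ = 291 × 1.495 = 435 N·m clockwise.
Hanging mass: 1.78 × 10 = 17.8 N down at 2.48 m → arm 0.51 m, τ = 17.8 × 0.51 = 9.078 N·m clockwise.
Block: 19.2 × 10 = 192 N down at 0.26 m → arm 2.73 m, τ = 192 × 2.73 = 524.2 N·m clockwise.
Crate: 32.7 × 10 = 327 N down at 1.6 m → arm 1.39 m, τ = 327 × 1.39 = 454.5 N·m clockwise.
Net load moment about support A = 1423 N·m clockwise.
Reaction R at support B is upward at 0.51 m, arm 2.48 m → moment R × 2.48 counterclockwise.
For rotational equilibrium, R × 2.48 = 1423, so R = 574 N.

R_B ≈ 574 N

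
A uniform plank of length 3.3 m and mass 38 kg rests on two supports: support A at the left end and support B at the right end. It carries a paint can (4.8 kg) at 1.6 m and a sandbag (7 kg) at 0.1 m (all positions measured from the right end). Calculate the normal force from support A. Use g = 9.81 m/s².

Taking torques about support B:
Beam weight: 38 × 9.81 = 372.8 N down at 1.65 m → arm 1.65 m, τ = 372.8 × 1.65 = 615.1 N·m counterclockwise.
Paint can: 4.8 × 9.81 = 47.09 N down at 1.6 m → arm 1.6 m, τ = 47.09 × 1.6 = 75.34 N·m counterclockwise.
Sandbag: 7 × 9.81 = 68.67 N down at 0.1 m → arm 0.1 m, τ = 68.67 × 0.1 = 6.867 N·m counterclockwise.
Net load moment about support B = 697.3 N·m counterclockwise.
Reaction R at support A is upward at 3.3 m, arm 3.3 m → moment R × 3.3 clockwise.
Setting net torque to zero: R × 3.3 = 697.3 → R = 211 N.

R_A ≈ 211 N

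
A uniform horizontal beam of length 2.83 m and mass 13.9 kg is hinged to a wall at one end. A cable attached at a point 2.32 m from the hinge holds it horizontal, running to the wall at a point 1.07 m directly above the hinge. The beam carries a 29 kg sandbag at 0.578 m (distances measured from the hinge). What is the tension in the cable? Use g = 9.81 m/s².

T ≈ 368 N

Sum moments about the hinge (the unknown hinge reaction has zero arm there).
Beam weight: 13.9 × 9.81 = 136.4 N down at 1.415 m → arm 1.415 m, τ = 136.4 × 1.415 = 193 N·m clockwise.
Sandbag: 29 × 9.81 = 284.5 N down at 0.578 m → arm 0.578 m, τ = 284.5 × 0.578 = 164.4 N·m clockwise.
Total clockwise load moment = 357.4 N·m.
The cable tension T acts at 2.32 m; only its component perpendicular to the beam, T sinθ, produces torque. sinθ = h/√(h²+d²) = 1.07/√(1.07²+2.32²) = 0.4188.
Στ = 0 ⇒ T × 2.32 × 0.4188 = 357.4 ⇒ T = 357.4 / 0.9716 = 368 N.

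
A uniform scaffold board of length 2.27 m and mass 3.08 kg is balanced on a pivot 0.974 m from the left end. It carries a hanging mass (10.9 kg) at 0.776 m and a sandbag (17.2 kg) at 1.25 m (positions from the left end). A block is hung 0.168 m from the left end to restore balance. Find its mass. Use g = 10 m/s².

Sum moments about the pivot (at 0.974 m from the left end) (the support reaction has zero arm there).
Beam weight: 3.08 × 10 = 30.8 N down at 1.135 m → arm 0.161 m, τ = 30.8 × 0.161 = 4.959 N·m clockwise.
Hanging mass: 10.9 × 10 = 109 N down at 0.776 m → arm 0.198 m, τ = 109 × 0.198 = 21.58 N·m counterclockwise.
Sandbag: 17.2 × 10 = 172 N down at 1.25 m → arm 0.276 m, τ = 172 × 0.276 = 47.47 N·m clockwise.
Net moment of known loads = 30.85 N·m clockwise.
An unknown mass m at 0.168 m has arm 0.806 m; its moment is m·g·0.806 counterclockwise.
Στ = 0 ⇒ m × 10 × 0.806 = 30.85 ⇒ m = 30.85 / (10 × 0.806) = 3.83 kg.

m ≈ 3.83 kg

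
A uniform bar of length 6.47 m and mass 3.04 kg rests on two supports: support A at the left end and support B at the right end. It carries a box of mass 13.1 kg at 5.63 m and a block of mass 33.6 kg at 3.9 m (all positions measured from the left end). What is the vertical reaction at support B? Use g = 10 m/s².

Taking torques about support A:
Beam weight: 3.04 × 10 = 30.4 N down at 3.235 m → arm 3.235 m, τ = 30.4 × 3.235 = 98.34 N·m clockwise.
Box: 13.1 × 10 = 131 N down at 5.63 m → arm 5.63 m, τ = 131 × 5.63 = 737.5 N·m clockwise.
Block: 33.6 × 10 = 336 N down at 3.9 m → arm 3.9 m, τ = 336 × 3.9 = 1310 N·m clockwise.
Net load moment about support A = 2146 N·m clockwise.
Reaction R at support B is upward at 6.47 m, arm 6.47 m → moment R × 6.47 counterclockwise.
Setting net torque to zero: R × 6.47 = 2146 → R = 332 N.

R_B ≈ 332 N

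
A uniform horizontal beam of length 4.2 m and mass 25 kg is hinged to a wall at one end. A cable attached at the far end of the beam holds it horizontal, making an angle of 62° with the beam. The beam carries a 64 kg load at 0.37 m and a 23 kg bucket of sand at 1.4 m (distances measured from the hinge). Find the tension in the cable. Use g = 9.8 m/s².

T ≈ 286 N

Sum moments about the hinge (the unknown hinge reaction has zero arm there).
Beam weight: 25 × 9.8 = 245 N down at 2.1 m → arm 2.1 m, τ = 245 × 2.1 = 514.5 N·m clockwise.
Load: 64 × 9.8 = 627.2 N down at 0.37 m → arm 0.37 m, τ = 627.2 × 0.37 = 232.1 N·m clockwise.
Bucket of sand: 23 × 9.8 = 225.4 N down at 1.4 m → arm 1.4 m, τ = 225.4 × 1.4 = 315.6 N·m clockwise.
Total clockwise load moment = 1062 N·m.
The cable tension T acts at 4.2 m; only its component perpendicular to the beam, T sinθ, produces torque. sin 62° = 0.8829.
Στ = 0 ⇒ T × 4.2 × 0.8829 = 1062 ⇒ T = 1062 / 3.708 = 286 N.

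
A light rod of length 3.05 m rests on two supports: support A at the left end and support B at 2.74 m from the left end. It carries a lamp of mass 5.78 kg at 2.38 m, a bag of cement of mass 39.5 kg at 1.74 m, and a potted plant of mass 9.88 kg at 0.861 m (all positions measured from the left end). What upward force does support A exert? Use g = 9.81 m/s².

R_A ≈ 215 N

Choose support B as the axis so its reaction then has zero moment arm.
Lamp: 5.78 × 9.81 = 56.7 N down at 2.38 m → arm 0.36 m, τ = 56.7 × 0.36 = 20.41 N·m counterclockwise.
Bag of cement: 39.5 × 9.81 = 387.5 N down at 1.74 m → arm 1 m, τ = 387.5 × 1 = 387.5 N·m counterclockwise.
Potted plant: 9.88 × 9.81 = 96.92 N down at 0.861 m → arm 1.879 m, τ = 96.92 × 1.879 = 182.1 N·m counterclockwise.
Net load moment about support B = 590 N·m counterclockwise.
Reaction R at support A is upward at 0 m, arm 2.74 m → moment R × 2.74 clockwise.
Setting net torque to zero: R × 2.74 = 590 → R = 215 N.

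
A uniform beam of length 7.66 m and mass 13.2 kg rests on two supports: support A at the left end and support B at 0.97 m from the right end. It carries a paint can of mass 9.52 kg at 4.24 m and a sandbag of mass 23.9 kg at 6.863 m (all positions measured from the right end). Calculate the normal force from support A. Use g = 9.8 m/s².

R_A ≈ 307 N

Taking torques about support B:
Beam weight: 13.2 × 9.8 = 129.4 N down at 3.83 m → arm 2.86 m, τ = 129.4 × 2.86 = 370.1 N·m counterclockwise.
Paint can: 9.52 × 9.8 = 93.3 N down at 4.24 m → arm 3.27 m, τ = 93.3 × 3.27 = 305.1 N·m counterclockwise.
Sandbag: 23.9 × 9.8 = 234.2 N down at 6.863 m → arm 5.893 m, τ = 234.2 × 5.893 = 1380 N·m counterclockwise.
Net load moment about support B = 2055 N·m counterclockwise.
Reaction R at support A is upward at 7.66 m, arm 6.69 m → moment R × 6.69 clockwise.
For rotational equilibrium, R × 6.69 = 2055, so R = 307 N.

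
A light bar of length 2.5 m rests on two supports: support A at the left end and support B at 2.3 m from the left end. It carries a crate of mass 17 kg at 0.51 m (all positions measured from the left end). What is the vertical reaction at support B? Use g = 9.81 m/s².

R_B ≈ 37 N

About support A:
Crate: 17 × 9.81 = 166.8 N down at 0.51 m → arm 0.51 m, τ = 166.8 × 0.51 = 85.07 N·m clockwise.
Net load moment about support A = 85.07 N·m clockwise.
Reaction R at support B is upward at 2.3 m, arm 2.3 m → moment R × 2.3 counterclockwise.
Setting net torque to zero: R × 2.3 = 85.07 → R = 37 N.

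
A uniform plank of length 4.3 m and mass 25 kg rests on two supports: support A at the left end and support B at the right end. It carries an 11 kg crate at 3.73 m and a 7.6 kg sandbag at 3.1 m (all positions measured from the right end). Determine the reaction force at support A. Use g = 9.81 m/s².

Taking torques about support B:
Beam weight: 25 × 9.81 = 245.2 N down at 2.15 m → arm 2.15 m, τ = 245.2 × 2.15 = 527.2 N·m counterclockwise.
Crate: 11 × 9.81 = 107.9 N down at 3.73 m → arm 3.73 m, τ = 107.9 × 3.73 = 402.5 N·m counterclockwise.
Sandbag: 7.6 × 9.81 = 74.56 N down at 3.1 m → arm 3.1 m, τ = 74.56 × 3.1 = 231.1 N·m counterclockwise.
Net load moment about support B = 1161 N·m counterclockwise.
Reaction R at support A is upward at 4.3 m, arm 4.3 m → moment R × 4.3 clockwise.
For rotational equilibrium, R × 4.3 = 1161, so R = 270 N.

R_A ≈ 270 N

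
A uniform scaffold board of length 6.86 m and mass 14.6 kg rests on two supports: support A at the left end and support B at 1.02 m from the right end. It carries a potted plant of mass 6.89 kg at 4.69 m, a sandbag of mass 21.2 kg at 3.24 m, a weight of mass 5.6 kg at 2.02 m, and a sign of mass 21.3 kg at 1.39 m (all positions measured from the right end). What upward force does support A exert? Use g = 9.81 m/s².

Taking torques about support B:
Beam weight: 14.6 × 9.81 = 143.2 N down at 3.43 m → arm 2.41 m, τ = 143.2 × 2.41 = 345.1 N·m counterclockwise.
Potted plant: 6.89 × 9.81 = 67.59 N down at 4.69 m → arm 3.67 m, τ = 67.59 × 3.67 = 248.1 N·m counterclockwise.
Sandbag: 21.2 × 9.81 = 208 N down at 3.24 m → arm 2.22 m, τ = 208 × 2.22 = 461.8 N·m counterclockwise.
Weight: 5.6 × 9.81 = 54.94 N down at 2.02 m → arm 1 m, τ = 54.94 × 1 = 54.94 N·m counterclockwise.
Sign: 21.3 × 9.81 = 209 N down at 1.39 m → arm 0.37 m, τ = 209 × 0.37 = 77.33 N·m counterclockwise.
Net load moment about support B = 1187 N·m counterclockwise.
Reaction R at support A is upward at 6.86 m, arm 5.84 m → moment R × 5.84 clockwise.
For rotational equilibrium, R × 5.84 = 1187, so R = 203 N.

R_A ≈ 203 N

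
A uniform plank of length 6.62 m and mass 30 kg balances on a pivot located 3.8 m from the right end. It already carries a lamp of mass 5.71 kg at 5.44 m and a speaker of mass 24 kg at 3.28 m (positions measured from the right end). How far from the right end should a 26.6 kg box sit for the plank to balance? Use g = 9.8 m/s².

x ≈ 4.47 m from the right end

Choose the pivot (at 3.8 m from the right end) as the axis so the support reaction has zero arm there.
Beam weight: 30 × 9.8 = 294 N down at 3.31 m → arm 0.49 m, τ = 294 × 0.49 = 144.1 N·m clockwise.
Lamp: 5.71 × 9.8 = 55.96 N down at 5.44 m → arm 1.64 m, τ = 55.96 × 1.64 = 91.77 N·m counterclockwise.
Speaker: 24 × 9.8 = 235.2 N down at 3.28 m → arm 0.52 m, τ = 235.2 × 0.52 = 122.3 N·m clockwise.
Net moment of existing loads = 174.6 N·m clockwise.
The box weighs 26.6 × 9.8 = 260.7 N and must supply an equal counterclockwise moment, so its lever arm about the pivot is 174.6 / 260.7 = 0.67 m.
That puts it at 3.8 + 0.67 = 4.47 m from the right end.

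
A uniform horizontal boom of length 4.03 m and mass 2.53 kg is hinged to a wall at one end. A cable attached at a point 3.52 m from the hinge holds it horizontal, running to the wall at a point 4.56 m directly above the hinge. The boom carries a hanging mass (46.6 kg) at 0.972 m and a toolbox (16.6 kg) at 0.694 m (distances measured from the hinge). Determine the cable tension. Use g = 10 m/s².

Choose the hinge as the axis so the unknown hinge reaction has zero arm there.
Beam weight: 2.53 × 10 = 25.3 N down at 2.015 m → arm 2.015 m, τ = 25.3 × 2.015 = 50.98 N·m clockwise.
Hanging mass: 46.6 × 10 = 466 N down at 0.972 m → arm 0.972 m, τ = 466 × 0.972 = 453 N·m clockwise.
Toolbox: 16.6 × 10 = 166 N down at 0.694 m → arm 0.694 m, τ = 166 × 0.694 = 115.2 N·m clockwise.
Total clockwise load moment = 619.2 N·m.
The cable tension T acts at 3.52 m; only its component perpendicular to the boom, T sinθ, produces torque. sinθ = h/√(h²+d²) = 4.56/√(4.56²+3.52²) = 0.7916.
Στ = 0 ⇒ T × 3.52 × 0.7916 = 619.2 ⇒ T = 619.2 / 2.786 = 222 N.

T ≈ 222 N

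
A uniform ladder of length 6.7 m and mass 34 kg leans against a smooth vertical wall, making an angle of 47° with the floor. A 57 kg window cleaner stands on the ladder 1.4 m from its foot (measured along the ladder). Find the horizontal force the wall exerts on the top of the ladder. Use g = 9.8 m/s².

Sum moments about the foot of the ladder (the floor normal and friction both act there and drop out).
Ladder weight 34×9.8 = 333.2 N acts at 3.35 m along the ladder; its horizontal arm is 3.35·cos47° = 2.285 m → τ = 761.4 N·m clockwise.
Window cleaner: 57×9.8 = 558.6 N at 1.4 m → arm 0.9548 m → τ = 533.4 N·m clockwise.
Wall normal N acts horizontally at the top; its moment arm is the height L sinθ = 6.7·sin47° = 4.9 m, counterclockwise.
For rotational equilibrium, N × 4.9 = 1295, so N = 264 N.

N_wall ≈ 264 N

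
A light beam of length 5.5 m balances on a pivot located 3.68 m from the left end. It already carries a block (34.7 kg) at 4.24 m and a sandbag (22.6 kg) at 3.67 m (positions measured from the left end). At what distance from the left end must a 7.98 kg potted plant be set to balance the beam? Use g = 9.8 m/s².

About the pivot (at 3.68 m from the left end):
Block: 34.7 × 9.8 = 340.1 N down at 4.24 m → arm 0.56 m, τ = 340.1 × 0.56 = 190.5 N·m clockwise.
Sandbag: 22.6 × 9.8 = 221.5 N down at 3.67 m → arm 0.01 m, τ = 221.5 × 0.01 = 2.215 N·m counterclockwise.
Net moment of existing loads = 188.3 N·m clockwise.
The potted plant weighs 7.98 × 9.8 = 78.2 N and must supply an equal counterclockwise moment, so its lever arm about the pivot is 188.3 / 78.2 = 2.41 m.
That puts it at 3.68 − 2.41 = 1.27 m from the left end.

x ≈ 1.27 m from the left end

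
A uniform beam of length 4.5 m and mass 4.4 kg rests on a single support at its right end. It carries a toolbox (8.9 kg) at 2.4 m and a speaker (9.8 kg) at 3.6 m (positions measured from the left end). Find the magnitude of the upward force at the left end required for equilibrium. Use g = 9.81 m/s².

Take moments about the right end.
Beam weight: 4.4 × 9.81 = 43.16 N down at 2.25 m → arm 2.25 m, τ = 43.16 × 2.25 = 97.11 N·m counterclockwise.
Toolbox: 8.9 × 9.81 = 87.31 N down at 2.4 m → arm 2.1 m, τ = 87.31 × 2.1 = 183.4 N·m counterclockwise.
Speaker: 9.8 × 9.81 = 96.14 N down at 3.6 m → arm 0.9 m, τ = 96.14 × 0.9 = 86.53 N·m counterclockwise.
Net moment of the loads = 367 N·m counterclockwise.
The upward force F acts at the left end, arm 4.5 m, giving F × 4.5 clockwise.
Balancing moments: F × 4.5 = 367, giving F = 367 / 4.5 = 81.6 N.

F ≈ 81.6 N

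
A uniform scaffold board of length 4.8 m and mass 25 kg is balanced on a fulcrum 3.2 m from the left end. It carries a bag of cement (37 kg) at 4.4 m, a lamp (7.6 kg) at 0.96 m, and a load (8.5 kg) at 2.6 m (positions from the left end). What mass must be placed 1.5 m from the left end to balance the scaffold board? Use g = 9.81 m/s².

Take moments about the fulcrum (at 3.2 m from the left end).
Beam weight: 25 × 9.81 = 245.2 N down at 2.4 m → arm 0.8 m, τ = 245.2 × 0.8 = 196.2 N·m counterclockwise.
Bag of cement: 37 × 9.81 = 363 N down at 4.4 m → arm 1.2 m, τ = 363 × 1.2 = 435.6 N·m clockwise.
Lamp: 7.6 × 9.81 = 74.56 N down at 0.96 m → arm 2.24 m, τ = 74.56 × 2.24 = 167 N·m counterclockwise.
Load: 8.5 × 9.81 = 83.39 N down at 2.6 m → arm 0.6 m, τ = 83.39 × 0.6 = 50.03 N·m counterclockwise.
Net moment of known loads = 22.37 N·m clockwise.
An unknown mass m at 1.5 m has arm 1.7 m; its moment is m·g·1.7 counterclockwise.
Balancing moments: m × 9.81 × 1.7 = 22.37, giving m = 22.37 / (9.81 × 1.7) = 1.34 kg.

m ≈ 1.34 kg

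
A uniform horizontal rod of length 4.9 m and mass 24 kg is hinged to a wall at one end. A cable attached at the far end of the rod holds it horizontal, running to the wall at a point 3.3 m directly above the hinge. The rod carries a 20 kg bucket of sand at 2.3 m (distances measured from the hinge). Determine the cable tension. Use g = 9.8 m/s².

T ≈ 375 N

Taking torques about the hinge:
Beam weight: 24 × 9.8 = 235.2 N down at 2.45 m → arm 2.45 m, τ = 235.2 × 2.45 = 576.2 N·m clockwise.
Bucket of sand: 20 × 9.8 = 196 N down at 2.3 m → arm 2.3 m, τ = 196 × 2.3 = 450.8 N·m clockwise.
Total clockwise load moment = 1027 N·m.
The cable tension T acts at 4.9 m; only its component perpendicular to the rod, T sinθ, produces torque. sinθ = h/√(h²+d²) = 3.3/√(3.3²+4.9²) = 0.5586.
Setting net torque to zero: T × 4.9 × 0.5586 = 1027 → T = 1027 / 2.737 = 375 N.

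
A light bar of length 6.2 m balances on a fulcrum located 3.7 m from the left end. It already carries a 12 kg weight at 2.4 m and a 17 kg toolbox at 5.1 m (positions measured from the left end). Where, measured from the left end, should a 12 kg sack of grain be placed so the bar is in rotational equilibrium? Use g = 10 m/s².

x ≈ 3.02 m from the left end

Taking torques about the fulcrum (at 3.7 m from the left end):
Weight: 12 × 10 = 120 N down at 2.4 m → arm 1.3 m, τ = 120 × 1.3 = 156 N·m counterclockwise.
Toolbox: 17 × 10 = 170 N down at 5.1 m → arm 1.4 m, τ = 170 × 1.4 = 238 N·m clockwise.
Net moment of existing loads = 82 N·m clockwise.
The sack of grain weighs 12 × 10 = 120 N and must supply an equal counterclockwise moment, so its lever arm about the fulcrum is 82 / 120 = 0.683 m.
That puts it at 3.7 − 0.683 = 3.02 m from the left end.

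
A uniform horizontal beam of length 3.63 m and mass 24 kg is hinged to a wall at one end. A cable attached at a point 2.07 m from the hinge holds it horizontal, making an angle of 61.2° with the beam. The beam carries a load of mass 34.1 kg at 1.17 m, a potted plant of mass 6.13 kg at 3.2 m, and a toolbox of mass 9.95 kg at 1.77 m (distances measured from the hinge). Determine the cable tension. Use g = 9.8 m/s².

T ≈ 652 N

Sum moments about the hinge (the unknown hinge reaction has zero arm there).
Beam weight: 24 × 9.8 = 235.2 N down at 1.815 m → arm 1.815 m, τ = 235.2 × 1.815 = 426.9 N·m clockwise.
Load: 34.1 × 9.8 = 334.2 N down at 1.17 m → arm 1.17 m, τ = 334.2 × 1.17 = 391 N·m clockwise.
Potted plant: 6.13 × 9.8 = 60.07 N down at 3.2 m → arm 3.2 m, τ = 60.07 × 3.2 = 192.2 N·m clockwise.
Toolbox: 9.95 × 9.8 = 97.51 N down at 1.77 m → arm 1.77 m, τ = 97.51 × 1.77 = 172.6 N·m clockwise.
Total clockwise load moment = 1183 N·m.
The cable tension T acts at 2.07 m; only its component perpendicular to the beam, T sinθ, produces torque. sin 61.2° = 0.8763.
Στ = 0 ⇒ T × 2.07 × 0.8763 = 1183 ⇒ T = 1183 / 1.814 = 652 N.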